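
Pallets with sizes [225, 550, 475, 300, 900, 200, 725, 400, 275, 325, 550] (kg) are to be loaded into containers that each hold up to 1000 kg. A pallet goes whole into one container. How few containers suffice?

Total = 900 + 725 + 550 + 550 + 475 + 400 + 325 + 300 + 275 + 225 + 200 = 4925 kg.
Lower bound: ⌈4925/1000⌉ = 5 containers.
A packing using 6 containers:
  container 1: 900 = 900
  container 2: 725 + 275 = 1000
  container 3: 550 + 400 = 950
  container 4: 550 + 325 = 875
  container 5: 475 + 300 + 225 = 1000
  container 6: 200 = 200
No arrangement into 5 containers stays within capacity, so 6 is optimal.

6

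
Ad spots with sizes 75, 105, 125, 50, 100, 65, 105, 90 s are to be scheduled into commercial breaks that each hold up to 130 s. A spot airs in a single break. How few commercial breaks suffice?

Total = 125 + 105 + 105 + 100 + 90 + 75 + 65 + 50 = 715 s.
Lower bound: ⌈715/130⌉ = 6 commercial breaks.
A packing using 7 commercial breaks:
  break 1: 125 = 125
  break 2: 105 = 105
  break 3: 105 = 105
  break 4: 100 = 100
  break 5: 90 = 90
  break 6: 75 + 50 = 125
  break 7: 65 = 65
No arrangement into 6 commercial breaks stays within capacity, so 7 is optimal.

7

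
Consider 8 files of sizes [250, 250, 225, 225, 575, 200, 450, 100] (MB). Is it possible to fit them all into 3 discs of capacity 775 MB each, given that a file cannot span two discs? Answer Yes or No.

A valid assignment using 3 discs:
  disc 1: 575 + 200 = 775
  disc 2: 450 + 225 + 100 = 775
  disc 3: 250 + 250 + 225 = 725
Every load is within 775 MB, so 3 discs suffice.

Yes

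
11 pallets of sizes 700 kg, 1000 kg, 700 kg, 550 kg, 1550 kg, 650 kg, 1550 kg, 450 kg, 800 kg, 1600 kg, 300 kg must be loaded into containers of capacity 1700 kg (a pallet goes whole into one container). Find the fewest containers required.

Total = 1600 + 1550 + 1550 + 1000 + 800 + 700 + 700 + 650 + 550 + 450 + 300 = 9850 kg.
Lower bound: ⌈9850/1700⌉ = 6 containers.
A packing using 7 containers:
  container 1: 1600 = 1600
  container 2: 1550 = 1550
  container 3: 1550 = 1550
  container 4: 1000 + 700 = 1700
  container 5: 800 + 700 = 1500
  container 6: 650 + 550 + 450 = 1650
  container 7: 300 = 300
No arrangement into 6 containers stays within capacity, so 7 is optimal.

7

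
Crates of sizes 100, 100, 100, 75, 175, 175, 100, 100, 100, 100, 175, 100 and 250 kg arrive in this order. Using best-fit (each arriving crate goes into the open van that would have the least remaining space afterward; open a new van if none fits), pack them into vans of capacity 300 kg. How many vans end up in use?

  100 → van 1 (new)  [load 100/300]
  100 → van 1  [load 200/300]
  100 → van 1  [load 300/300]
  75 → van 2 (new)  [load 75/300]
  175 → van 2  [load 250/300]
  175 → van 3 (new)  [load 175/300]
  100 → van 3  [load 275/300]
  100 → van 4 (new)  [load 100/300]
  100 → van 4  [load 200/300]
  100 → van 4  [load 300/300]
  175 → van 5 (new)  [load 175/300]
  100 → van 5  [load 275/300]
  250 → van 6 (new)  [load 250/300]
6 vans opened.

6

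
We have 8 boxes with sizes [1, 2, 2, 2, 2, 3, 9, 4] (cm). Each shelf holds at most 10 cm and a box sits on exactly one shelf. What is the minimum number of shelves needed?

Total = 9 + 4 + 3 + 2 + 2 + 2 + 2 + 1 = 25 cm.
Lower bound: ⌈25/10⌉ = 3 shelves.
A packing using 3 shelves:
  shelf 1: 9 + 1 = 10
  shelf 2: 4 + 3 + 2 = 9
  shelf 3: 2 + 2 + 2 = 6
This matches the lower bound, so 3 is optimal.

3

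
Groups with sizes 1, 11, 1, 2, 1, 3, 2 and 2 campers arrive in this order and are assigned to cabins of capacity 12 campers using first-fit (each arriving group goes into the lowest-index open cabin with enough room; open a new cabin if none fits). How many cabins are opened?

  1 → cabin 1 (new)  [load 1/12]
  11 → cabin 1  [load 12/12]
  1 → cabin 2 (new)  [load 1/12]
  2 → cabin 2  [load 3/12]
  1 → cabin 2  [load 4/12]
  3 → cabin 2  [load 7/12]
  2 → cabin 2  [load 9/12]
  2 → cabin 2  [load 11/12]
2 cabins opened.

2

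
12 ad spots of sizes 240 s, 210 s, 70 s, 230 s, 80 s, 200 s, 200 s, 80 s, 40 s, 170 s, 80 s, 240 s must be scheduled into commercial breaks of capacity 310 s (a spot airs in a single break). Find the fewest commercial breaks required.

7

Total = 240 + 240 + 230 + 210 + 200 + 200 + 170 + 80 + 80 + 80 + 70 + 40 = 1840 s.
Lower bound: ⌈1840/310⌉ = 6 commercial breaks.
Also, 7 ad spots each exceed 155 s, and no two of those can share a break, so at least 7 commercial breaks are needed.
A packing using 7 commercial breaks:
  break 1: 240 + 70 = 310
  break 2: 240 + 40 = 280
  break 3: 230 + 80 = 310
  break 4: 210 + 80 = 290
  break 5: 200 + 80 = 280
  break 6: 200 = 200
  break 7: 170 = 170
This matches the lower bound, so 7 is optimal.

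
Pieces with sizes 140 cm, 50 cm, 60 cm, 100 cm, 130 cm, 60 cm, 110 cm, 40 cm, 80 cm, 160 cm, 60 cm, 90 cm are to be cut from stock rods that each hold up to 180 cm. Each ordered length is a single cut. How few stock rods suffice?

Total = 160 + 140 + 130 + 110 + 100 + 90 + 80 + 60 + 60 + 60 + 50 + 40 = 1080 cm.
Lower bound: ⌈1080/180⌉ = 6 stock rods.
A packing using 7 stock rods:
  stock rod 1: 160 = 160
  stock rod 2: 140 + 40 = 180
  stock rod 3: 130 + 50 = 180
  stock rod 4: 110 + 60 = 170
  stock rod 5: 100 + 80 = 180
  stock rod 6: 90 + 60 = 150
  stock rod 7: 60 = 60
No arrangement into 6 stock rods stays within capacity, so 7 is optimal.

7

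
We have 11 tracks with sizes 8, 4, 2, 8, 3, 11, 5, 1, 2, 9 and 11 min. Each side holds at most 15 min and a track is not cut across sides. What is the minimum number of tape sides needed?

Total = 11 + 11 + 9 + 8 + 8 + 5 + 4 + 3 + 2 + 2 + 1 = 64 min.
Lower bound: ⌈64/15⌉ = 5 tape sides.
A packing using 5 tape sides:
  side 1: 11 + 4 = 15
  side 2: 11 + 3 + 1 = 15
  side 3: 9 + 5 = 14
  side 4: 8 + 2 + 2 = 12
  side 5: 8 = 8
This matches the lower bound, so 5 is optimal.

5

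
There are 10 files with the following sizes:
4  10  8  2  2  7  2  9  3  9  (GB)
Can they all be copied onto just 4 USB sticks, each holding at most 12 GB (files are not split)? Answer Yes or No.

Total = 56 GB; ⌈56/12⌉ = 5.
At least 5 USB sticks are required, but only 4 are allowed.

No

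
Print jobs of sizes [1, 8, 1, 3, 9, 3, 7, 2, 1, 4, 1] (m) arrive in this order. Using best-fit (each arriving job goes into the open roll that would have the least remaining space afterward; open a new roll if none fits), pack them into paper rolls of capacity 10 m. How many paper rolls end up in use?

  1 → roll 1 (new)  [load 1/10]
  8 → roll 1  [load 9/10]
  1 → roll 1  [load 10/10]
  3 → roll 2 (new)  [load 3/10]
  9 → roll 3 (new)  [load 9/10]
  3 → roll 2  [load 6/10]
  7 → roll 4 (new)  [load 7/10]
  2 → roll 4  [load 9/10]
  1 → roll 3  [load 10/10]
  4 → roll 2  [load 10/10]
  1 → roll 4  [load 10/10]
4 paper rolls opened.

4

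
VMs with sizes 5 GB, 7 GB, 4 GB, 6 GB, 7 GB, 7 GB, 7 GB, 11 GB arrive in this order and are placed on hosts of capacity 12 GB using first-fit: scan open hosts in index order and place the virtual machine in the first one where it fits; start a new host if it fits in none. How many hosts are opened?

6

  5 → host 1 (new)  [load 5/12]
  7 → host 1  [load 12/12]
  4 → host 2 (new)  [load 4/12]
  6 → host 2  [load 10/12]
  7 → host 3 (new)  [load 7/12]
  7 → host 4 (new)  [load 7/12]
  7 → host 5 (new)  [load 7/12]
  11 → host 6 (new)  [load 11/12]
6 hosts opened.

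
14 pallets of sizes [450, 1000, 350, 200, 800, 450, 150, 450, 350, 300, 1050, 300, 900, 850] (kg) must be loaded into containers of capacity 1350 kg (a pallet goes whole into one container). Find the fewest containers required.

Total = 1050 + 1000 + 900 + 850 + 800 + 450 + 450 + 450 + 350 + 350 + 300 + 300 + 200 + 150 = 7600 kg.
Lower bound: ⌈7600/1350⌉ = 6 containers.
A packing using 6 containers:
  container 1: 1050 + 300 = 1350
  container 2: 1000 + 350 = 1350
  container 3: 900 + 450 = 1350
  container 4: 850 + 450 = 1300
  container 5: 800 + 450 = 1250
  container 6: 350 + 300 + 200 + 150 = 1000
This matches the lower bound, so 6 is optimal.

6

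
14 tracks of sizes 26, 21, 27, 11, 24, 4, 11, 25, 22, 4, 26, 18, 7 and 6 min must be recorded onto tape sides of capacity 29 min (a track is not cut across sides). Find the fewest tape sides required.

9

Total = 27 + 26 + 26 + 25 + 24 + 22 + 21 + 18 + 11 + 11 + 7 + 6 + 4 + 4 = 232 min.
Lower bound: ⌈232/29⌉ = 8 tape sides.
A packing using 9 tape sides:
  side 1: 27 = 27
  side 2: 26 = 26
  side 3: 26 = 26
  side 4: 25 + 4 = 29
  side 5: 24 + 4 = 28
  side 6: 22 + 7 = 29
  side 7: 21 + 6 = 27
  side 8: 18 + 11 = 29
  side 9: 11 = 11
No arrangement into 8 tape sides stays within capacity, so 9 is optimal.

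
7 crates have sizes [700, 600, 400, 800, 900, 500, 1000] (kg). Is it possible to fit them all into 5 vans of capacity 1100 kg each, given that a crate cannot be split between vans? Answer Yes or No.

A valid assignment using 5 vans:
  van 1: 1000 = 1000
  van 2: 900 = 900
  van 3: 800 = 800
  van 4: 700 + 400 = 1100
  van 5: 600 + 500 = 1100
Every load is within 1100 kg, so 5 vans suffice.

Yes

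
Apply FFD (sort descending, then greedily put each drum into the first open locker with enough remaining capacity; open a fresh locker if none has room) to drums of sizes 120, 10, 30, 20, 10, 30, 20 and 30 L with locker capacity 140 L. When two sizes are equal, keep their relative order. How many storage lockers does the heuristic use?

2

Sorted descending: 120, 30, 30, 30, 20, 20, 10, 10.
  120 → locker 1 (new)  [load 120/140]
  30 → locker 2 (new)  [load 30/140]
  30 → locker 2  [load 60/140]
  30 → locker 2  [load 90/140]
  20 → locker 1  [load 140/140]
  20 → locker 2  [load 110/140]
  10 → locker 2  [load 120/140]
  10 → locker 2  [load 130/140]
2 storage lockers opened.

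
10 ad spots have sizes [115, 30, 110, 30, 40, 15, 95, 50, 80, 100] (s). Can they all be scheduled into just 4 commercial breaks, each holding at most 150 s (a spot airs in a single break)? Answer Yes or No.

Total = 665 s; ⌈665/150⌉ = 5.
At least 5 commercial breaks are required, but only 4 are allowed.

No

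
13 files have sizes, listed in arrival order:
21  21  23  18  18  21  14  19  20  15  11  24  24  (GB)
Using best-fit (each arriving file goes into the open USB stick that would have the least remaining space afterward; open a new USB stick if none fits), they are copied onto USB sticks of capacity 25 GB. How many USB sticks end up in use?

  21 → USB stick 1 (new)  [load 21/25]
  21 → USB stick 2 (new)  [load 21/25]
  23 → USB stick 3 (new)  [load 23/25]
  18 → USB stick 4 (new)  [load 18/25]
  18 → USB stick 5 (new)  [load 18/25]
  21 → USB stick 6 (new)  [load 21/25]
  14 → USB stick 7 (new)  [load 14/25]
  19 → USB stick 8 (new)  [load 19/25]
  20 → USB stick 9 (new)  [load 20/25]
  15 → USB stick 10 (new)  [load 15/25]
  11 → USB stick 7  [load 25/25]
  24 → USB stick 11 (new)  [load 24/25]
  24 → USB stick 12 (new)  [load 24/25]
12 USB sticks opened.

12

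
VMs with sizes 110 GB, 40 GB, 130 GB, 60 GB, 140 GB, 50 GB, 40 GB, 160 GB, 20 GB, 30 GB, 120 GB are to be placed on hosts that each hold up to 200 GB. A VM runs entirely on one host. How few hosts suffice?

5

Total = 160 + 140 + 130 + 120 + 110 + 60 + 50 + 40 + 40 + 30 + 20 = 900 GB.
Lower bound: ⌈900/200⌉ = 5 hosts.
A packing using 5 hosts:
  host 1: 160 + 40 = 200
  host 2: 140 + 60 = 200
  host 3: 130 + 50 + 20 = 200
  host 4: 120 + 40 + 30 = 190
  host 5: 110 = 110
This matches the lower bound, so 5 is optimal.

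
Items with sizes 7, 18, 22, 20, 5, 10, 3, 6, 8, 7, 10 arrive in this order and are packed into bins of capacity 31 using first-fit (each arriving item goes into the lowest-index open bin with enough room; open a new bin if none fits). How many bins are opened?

  7 → bin 1 (new)  [load 7/31]
  18 → bin 1  [load 25/31]
  22 → bin 2 (new)  [load 22/31]
  20 → bin 3 (new)  [load 20/31]
  5 → bin 1  [load 30/31]
  10 → bin 3  [load 30/31]
  3 → bin 2  [load 25/31]
  6 → bin 2  [load 31/31]
  8 → bin 4 (new)  [load 8/31]
  7 → bin 4  [load 15/31]
  10 → bin 4  [load 25/31]
4 bins opened.

4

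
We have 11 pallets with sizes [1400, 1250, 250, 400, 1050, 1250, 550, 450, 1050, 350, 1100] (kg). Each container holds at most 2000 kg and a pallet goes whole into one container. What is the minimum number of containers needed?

6

Total = 1400 + 1250 + 1250 + 1100 + 1050 + 1050 + 550 + 450 + 400 + 350 + 250 = 9100 kg.
Lower bound: ⌈9100/2000⌉ = 5 containers.
Also, 6 pallets each exceed 1000 kg, and no two of those can share a container, so at least 6 containers are needed.
A packing using 6 containers:
  container 1: 1400 + 550 = 1950
  container 2: 1250 + 450 + 250 = 1950
  container 3: 1250 + 400 + 350 = 2000
  container 4: 1100 = 1100
  container 5: 1050 = 1050
  container 6: 1050 = 1050
This matches the lower bound, so 6 is optimal.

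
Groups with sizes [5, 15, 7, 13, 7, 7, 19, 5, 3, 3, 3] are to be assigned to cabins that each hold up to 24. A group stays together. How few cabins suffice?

4

Total = 19 + 15 + 13 + 7 + 7 + 7 + 5 + 5 + 3 + 3 + 3 = 87.
Lower bound: ⌈87/24⌉ = 4 cabins.
A packing using 4 cabins:
  cabin 1: 19 + 5 = 24
  cabin 2: 15 + 7 = 22
  cabin 3: 13 + 7 + 3 = 23
  cabin 4: 7 + 5 + 3 + 3 = 18
This matches the lower bound, so 4 is optimal.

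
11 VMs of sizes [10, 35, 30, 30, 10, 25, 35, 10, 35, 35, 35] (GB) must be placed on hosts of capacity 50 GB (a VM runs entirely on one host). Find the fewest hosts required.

8

Total = 35 + 35 + 35 + 35 + 35 + 30 + 30 + 25 + 10 + 10 + 10 = 290 GB.
Lower bound: ⌈290/50⌉ = 6 hosts.
Also, 7 VMs each exceed 25 GB, and no two of those can share a host, so at least 7 hosts are needed.
A packing using 8 hosts:
  host 1: 35 + 10 = 45
  host 2: 35 + 10 = 45
  host 3: 35 + 10 = 45
  host 4: 35 = 35
  host 5: 35 = 35
  host 6: 30 = 30
  host 7: 30 = 30
  host 8: 25 = 25
No arrangement into 7 hosts stays within capacity, so 8 is optimal.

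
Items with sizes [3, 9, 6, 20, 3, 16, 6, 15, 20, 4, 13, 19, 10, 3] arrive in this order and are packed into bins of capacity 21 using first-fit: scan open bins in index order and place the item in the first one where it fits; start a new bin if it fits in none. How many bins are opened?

8

  3 → bin 1 (new)  [load 3/21]
  9 → bin 1  [load 12/21]
  6 → bin 1  [load 18/21]
  20 → bin 2 (new)  [load 20/21]
  3 → bin 1  [load 21/21]
  16 → bin 3 (new)  [load 16/21]
  6 → bin 4 (new)  [load 6/21]
  15 → bin 4  [load 21/21]
  20 → bin 5 (new)  [load 20/21]
  4 → bin 3  [load 20/21]
  13 → bin 6 (new)  [load 13/21]
  19 → bin 7 (new)  [load 19/21]
  10 → bin 8 (new)  [load 10/21]
  3 → bin 6  [load 16/21]
8 bins opened.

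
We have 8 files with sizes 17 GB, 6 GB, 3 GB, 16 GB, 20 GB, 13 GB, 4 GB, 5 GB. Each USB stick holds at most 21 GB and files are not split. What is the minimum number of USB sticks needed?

5

Total = 20 + 17 + 16 + 13 + 6 + 5 + 4 + 3 = 84 GB.
Lower bound: ⌈84/21⌉ = 4 USB sticks.
A packing using 5 USB sticks:
  USB stick 1: 20 = 20
  USB stick 2: 17 + 4 = 21
  USB stick 3: 16 + 5 = 21
  USB stick 4: 13 + 6 = 19
  USB stick 5: 3 = 3
No arrangement into 4 USB sticks stays within capacity, so 5 is optimal.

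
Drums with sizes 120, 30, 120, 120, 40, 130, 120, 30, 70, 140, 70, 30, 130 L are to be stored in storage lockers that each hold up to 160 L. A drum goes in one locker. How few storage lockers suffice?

Total = 140 + 130 + 130 + 120 + 120 + 120 + 120 + 70 + 70 + 40 + 30 + 30 + 30 = 1150 L.
Lower bound: ⌈1150/160⌉ = 8 storage lockers.
A packing using 8 storage lockers:
  locker 1: 140 = 140
  locker 2: 130 + 30 = 160
  locker 3: 130 + 30 = 160
  locker 4: 120 + 40 = 160
  locker 5: 120 + 30 = 150
  locker 6: 120 = 120
  locker 7: 120 = 120
  locker 8: 70 + 70 = 140
This matches the lower bound, so 8 is optimal.

8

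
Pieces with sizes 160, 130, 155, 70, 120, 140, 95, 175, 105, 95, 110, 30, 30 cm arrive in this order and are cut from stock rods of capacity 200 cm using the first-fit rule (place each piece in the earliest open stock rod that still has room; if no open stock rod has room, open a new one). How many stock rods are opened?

9

  160 → stock rod 1 (new)  [load 160/200]
  130 → stock rod 2 (new)  [load 130/200]
  155 → stock rod 3 (new)  [load 155/200]
  70 → stock rod 2  [load 200/200]
  120 → stock rod 4 (new)  [load 120/200]
  140 → stock rod 5 (new)  [load 140/200]
  95 → stock rod 6 (new)  [load 95/200]
  175 → stock rod 7 (new)  [load 175/200]
  105 → stock rod 6  [load 200/200]
  95 → stock rod 8 (new)  [load 95/200]
  110 → stock rod 9 (new)  [load 110/200]
  30 → stock rod 1  [load 190/200]
  30 → stock rod 3  [load 185/200]
9 stock rods opened.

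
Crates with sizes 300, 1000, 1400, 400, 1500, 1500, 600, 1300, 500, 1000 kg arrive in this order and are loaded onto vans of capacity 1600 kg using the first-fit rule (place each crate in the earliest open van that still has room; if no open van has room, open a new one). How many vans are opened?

7

  300 → van 1 (new)  [load 300/1600]
  1000 → van 1  [load 1300/1600]
  1400 → van 2 (new)  [load 1400/1600]
  400 → van 3 (new)  [load 400/1600]
  1500 → van 4 (new)  [load 1500/1600]
  1500 → van 5 (new)  [load 1500/1600]
  600 → van 3  [load 1000/1600]
  1300 → van 6 (new)  [load 1300/1600]
  500 → van 3  [load 1500/1600]
  1000 → van 7 (new)  [load 1000/1600]
7 vans opened.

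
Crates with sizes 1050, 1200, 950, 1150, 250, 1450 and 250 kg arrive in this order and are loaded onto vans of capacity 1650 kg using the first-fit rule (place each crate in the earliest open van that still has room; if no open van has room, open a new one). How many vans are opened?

  1050 → van 1 (new)  [load 1050/1650]
  1200 → van 2 (new)  [load 1200/1650]
  950 → van 3 (new)  [load 950/1650]
  1150 → van 4 (new)  [load 1150/1650]
  250 → van 1  [load 1300/1650]
  1450 → van 5 (new)  [load 1450/1650]
  250 → van 1  [load 1550/1650]
5 vans opened.

5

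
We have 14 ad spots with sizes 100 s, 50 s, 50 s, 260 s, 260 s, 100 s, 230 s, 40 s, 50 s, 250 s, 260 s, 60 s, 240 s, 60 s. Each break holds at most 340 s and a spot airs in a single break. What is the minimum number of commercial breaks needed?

7

Total = 260 + 260 + 260 + 250 + 240 + 230 + 100 + 100 + 60 + 60 + 50 + 50 + 50 + 40 = 2010 s.
Lower bound: ⌈2010/340⌉ = 6 commercial breaks.
A packing using 7 commercial breaks:
  break 1: 260 + 60 = 320
  break 2: 260 + 60 = 320
  break 3: 260 + 50 = 310
  break 4: 250 + 50 + 40 = 340
  break 5: 240 + 100 = 340
  break 6: 230 + 100 = 330
  break 7: 50 = 50
No arrangement into 6 commercial breaks stays within capacity, so 7 is optimal.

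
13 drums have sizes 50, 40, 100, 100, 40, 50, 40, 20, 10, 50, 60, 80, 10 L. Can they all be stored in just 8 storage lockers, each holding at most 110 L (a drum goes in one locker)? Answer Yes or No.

Yes

A valid assignment using 7 storage lockers:
  locker 1: 100 + 10 = 110
  locker 2: 100 + 10 = 110
  locker 3: 80 + 20 = 100
  locker 4: 60 + 50 = 110
  locker 5: 50 + 50 = 100
  locker 6: 40 + 40 = 80
  locker 7: 40 = 40
That uses only 7 ≤ 8, so 8 storage lockers are enough.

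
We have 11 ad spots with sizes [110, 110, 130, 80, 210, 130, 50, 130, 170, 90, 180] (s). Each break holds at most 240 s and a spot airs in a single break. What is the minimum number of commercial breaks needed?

Total = 210 + 180 + 170 + 130 + 130 + 130 + 110 + 110 + 90 + 80 + 50 = 1390 s.
Lower bound: ⌈1390/240⌉ = 6 commercial breaks.
A packing using 7 commercial breaks:
  break 1: 210 = 210
  break 2: 180 + 50 = 230
  break 3: 170 = 170
  break 4: 130 + 110 = 240
  break 5: 130 + 110 = 240
  break 6: 130 + 90 = 220
  break 7: 80 = 80
No arrangement into 6 commercial breaks stays within capacity, so 7 is optimal.

7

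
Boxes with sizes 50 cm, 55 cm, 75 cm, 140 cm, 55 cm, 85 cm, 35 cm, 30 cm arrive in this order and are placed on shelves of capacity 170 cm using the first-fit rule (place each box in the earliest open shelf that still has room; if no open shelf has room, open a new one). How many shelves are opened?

4

  50 → shelf 1 (new)  [load 50/170]
  55 → shelf 1  [load 105/170]
  75 → shelf 2 (new)  [load 75/170]
  140 → shelf 3 (new)  [load 140/170]
  55 → shelf 1  [load 160/170]
  85 → shelf 2  [load 160/170]
  35 → shelf 4 (new)  [load 35/170]
  30 → shelf 3  [load 170/170]
4 shelves opened.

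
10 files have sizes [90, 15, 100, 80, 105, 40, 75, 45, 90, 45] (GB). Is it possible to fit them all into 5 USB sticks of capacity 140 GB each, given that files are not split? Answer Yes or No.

No

Total = 685 GB; ⌈685/140⌉ = 5.
6 files each exceed half the capacity and cannot share a USB stick, forcing at least 6 USB sticks.
At least 6 USB sticks are required, but only 5 are allowed.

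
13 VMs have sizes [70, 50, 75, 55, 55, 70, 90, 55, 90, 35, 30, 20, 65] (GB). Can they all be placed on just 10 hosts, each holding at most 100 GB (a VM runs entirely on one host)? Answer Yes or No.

A valid assignment using 10 hosts:
  host 1: 90 = 90
  host 2: 90 = 90
  host 3: 75 + 20 = 95
  host 4: 70 + 30 = 100
  host 5: 70 = 70
  host 6: 65 + 35 = 100
  host 7: 55 = 55
  host 8: 55 = 55
  host 9: 55 = 55
  host 10: 50 = 50
Every load is within 100 GB, so 10 hosts suffice.

Yes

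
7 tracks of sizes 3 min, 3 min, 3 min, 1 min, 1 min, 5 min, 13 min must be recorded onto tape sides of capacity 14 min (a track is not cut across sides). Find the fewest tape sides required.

3

Total = 13 + 5 + 3 + 3 + 3 + 1 + 1 = 29 min.
Lower bound: ⌈29/14⌉ = 3 tape sides.
A packing using 3 tape sides:
  side 1: 13 + 1 = 14
  side 2: 5 + 3 + 3 + 3 = 14
  side 3: 1 = 1
This matches the lower bound, so 3 is optimal.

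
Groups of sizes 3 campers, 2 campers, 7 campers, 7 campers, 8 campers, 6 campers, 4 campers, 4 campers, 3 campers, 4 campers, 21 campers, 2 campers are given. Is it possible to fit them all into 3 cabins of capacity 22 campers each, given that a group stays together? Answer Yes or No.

Total = 71 campers; ⌈71/22⌉ = 4.
At least 4 cabins are required, but only 3 are allowed.

No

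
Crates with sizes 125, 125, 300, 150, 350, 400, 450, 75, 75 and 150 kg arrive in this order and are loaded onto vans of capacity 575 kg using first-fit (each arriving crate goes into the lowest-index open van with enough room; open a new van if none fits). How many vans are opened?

  125 → van 1 (new)  [load 125/575]
  125 → van 1  [load 250/575]
  300 → van 1  [load 550/575]
  150 → van 2 (new)  [load 150/575]
  350 → van 2  [load 500/575]
  400 → van 3 (new)  [load 400/575]
  450 → van 4 (new)  [load 450/575]
  75 → van 2  [load 575/575]
  75 → van 3  [load 475/575]
  150 → van 5 (new)  [load 150/575]
5 vans opened.

5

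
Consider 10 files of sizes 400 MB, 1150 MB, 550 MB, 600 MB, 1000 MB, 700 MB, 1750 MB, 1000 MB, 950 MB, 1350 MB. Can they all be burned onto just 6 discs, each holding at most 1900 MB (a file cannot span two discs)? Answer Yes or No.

Yes

A valid assignment using 6 discs:
  disc 1: 1750 = 1750
  disc 2: 1350 + 550 = 1900
  disc 3: 1150 + 700 = 1850
  disc 4: 1000 + 600 = 1600
  disc 5: 1000 + 400 = 1400
  disc 6: 950 = 950
Every load is within 1900 MB, so 6 discs suffice.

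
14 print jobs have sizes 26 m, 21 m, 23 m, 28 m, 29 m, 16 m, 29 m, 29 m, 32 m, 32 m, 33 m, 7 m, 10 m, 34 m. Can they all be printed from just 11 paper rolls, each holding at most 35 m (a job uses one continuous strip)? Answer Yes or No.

No

Total = 349 m; ⌈349/35⌉ = 10.
11 print jobs each exceed half the capacity and cannot share a roll, forcing at least 11 paper rolls.
The bound of 11 does not rule out 11, but exhaustive search shows no assignment into 11 paper rolls of capacity 35 m exists — the minimum is 12.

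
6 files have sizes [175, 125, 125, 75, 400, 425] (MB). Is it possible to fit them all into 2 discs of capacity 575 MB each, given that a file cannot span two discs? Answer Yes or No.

Total = 1325 MB; ⌈1325/575⌉ = 3.
At least 3 discs are required, but only 2 are allowed.

No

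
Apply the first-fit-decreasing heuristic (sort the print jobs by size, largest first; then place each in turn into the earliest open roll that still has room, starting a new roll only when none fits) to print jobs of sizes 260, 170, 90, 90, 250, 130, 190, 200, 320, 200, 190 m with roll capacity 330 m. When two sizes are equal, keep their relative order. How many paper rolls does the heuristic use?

8

Sorted descending: 320, 260, 250, 200, 200, 190, 190, 170, 130, 90, 90.
  320 → roll 1 (new)  [load 320/330]
  260 → roll 2 (new)  [load 260/330]
  250 → roll 3 (new)  [load 250/330]
  200 → roll 4 (new)  [load 200/330]
  200 → roll 5 (new)  [load 200/330]
  190 → roll 6 (new)  [load 190/330]
  190 → roll 7 (new)  [load 190/330]
  170 → roll 8 (new)  [load 170/330]
  130 → roll 4  [load 330/330]
  90 → roll 5  [load 290/330]
  90 → roll 6  [load 280/330]
8 paper rolls opened.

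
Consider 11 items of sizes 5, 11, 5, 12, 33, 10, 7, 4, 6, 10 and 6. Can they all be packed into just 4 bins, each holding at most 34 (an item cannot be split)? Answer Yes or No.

Yes

A valid assignment using 4 bins:
  bin 1: 33 = 33
  bin 2: 12 + 11 + 10 = 33
  bin 3: 10 + 7 + 6 + 6 + 5 = 34
  bin 4: 5 + 4 = 9
Every load is within 34, so 4 bins suffice.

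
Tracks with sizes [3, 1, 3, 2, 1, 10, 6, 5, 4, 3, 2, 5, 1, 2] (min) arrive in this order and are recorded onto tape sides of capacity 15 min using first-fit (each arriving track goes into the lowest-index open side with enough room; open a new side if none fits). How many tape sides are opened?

  3 → side 1 (new)  [load 3/15]
  1 → side 1  [load 4/15]
  3 → side 1  [load 7/15]
  2 → side 1  [load 9/15]
  1 → side 1  [load 10/15]
  10 → side 2 (new)  [load 10/15]
  6 → side 3 (new)  [load 6/15]
  5 → side 1  [load 15/15]
  4 → side 2  [load 14/15]
  3 → side 3  [load 9/15]
  2 → side 3  [load 11/15]
  5 → side 4 (new)  [load 5/15]
  1 → side 2  [load 15/15]
  2 → side 3  [load 13/15]
4 tape sides opened.

4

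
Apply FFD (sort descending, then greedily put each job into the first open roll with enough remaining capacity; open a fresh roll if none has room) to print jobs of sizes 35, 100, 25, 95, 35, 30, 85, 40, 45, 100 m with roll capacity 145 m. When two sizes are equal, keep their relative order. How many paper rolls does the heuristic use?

5

Sorted descending: 100, 100, 95, 85, 45, 40, 35, 35, 30, 25.
  100 → roll 1 (new)  [load 100/145]
  100 → roll 2 (new)  [load 100/145]
  95 → roll 3 (new)  [load 95/145]
  85 → roll 4 (new)  [load 85/145]
  45 → roll 1  [load 145/145]
  40 → roll 2  [load 140/145]
  35 → roll 3  [load 130/145]
  35 → roll 4  [load 120/145]
  30 → roll 5 (new)  [load 30/145]
  25 → roll 4  [load 145/145]
5 paper rolls opened.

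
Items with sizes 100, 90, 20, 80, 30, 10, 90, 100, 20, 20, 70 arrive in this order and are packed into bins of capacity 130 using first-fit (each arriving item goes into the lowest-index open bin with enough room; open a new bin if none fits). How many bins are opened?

  100 → bin 1 (new)  [load 100/130]
  90 → bin 2 (new)  [load 90/130]
  20 → bin 1  [load 120/130]
  80 → bin 3 (new)  [load 80/130]
  30 → bin 2  [load 120/130]
  10 → bin 1  [load 130/130]
  90 → bin 4 (new)  [load 90/130]
  100 → bin 5 (new)  [load 100/130]
  20 → bin 3  [load 100/130]
  20 → bin 3  [load 120/130]
  70 → bin 6 (new)  [load 70/130]
6 bins opened.

6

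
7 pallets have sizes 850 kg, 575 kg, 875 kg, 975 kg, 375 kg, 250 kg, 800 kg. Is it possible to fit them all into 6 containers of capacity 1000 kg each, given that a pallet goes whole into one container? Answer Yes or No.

Yes

A valid assignment using 6 containers:
  container 1: 975 = 975
  container 2: 875 = 875
  container 3: 850 = 850
  container 4: 800 = 800
  container 5: 575 + 375 = 950
  container 6: 250 = 250
Every load is within 1000 kg, so 6 containers suffice.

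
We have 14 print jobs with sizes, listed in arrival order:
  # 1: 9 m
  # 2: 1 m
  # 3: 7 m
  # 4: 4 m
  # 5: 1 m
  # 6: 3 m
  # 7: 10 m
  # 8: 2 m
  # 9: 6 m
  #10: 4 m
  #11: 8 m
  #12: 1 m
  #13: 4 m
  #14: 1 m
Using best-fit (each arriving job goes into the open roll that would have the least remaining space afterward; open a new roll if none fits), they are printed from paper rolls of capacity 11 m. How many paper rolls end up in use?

6

  9 → roll 1 (new)  [load 9/11]
  1 → roll 1  [load 10/11]
  7 → roll 2 (new)  [load 7/11]
  4 → roll 2  [load 11/11]
  1 → roll 1  [load 11/11]
  3 → roll 3 (new)  [load 3/11]
  10 → roll 4 (new)  [load 10/11]
  2 → roll 3  [load 5/11]
  6 → roll 3  [load 11/11]
  4 → roll 5 (new)  [load 4/11]
  8 → roll 6 (new)  [load 8/11]
  1 → roll 4  [load 11/11]
  4 → roll 5  [load 8/11]
  1 → roll 5  [load 9/11]
6 paper rolls opened.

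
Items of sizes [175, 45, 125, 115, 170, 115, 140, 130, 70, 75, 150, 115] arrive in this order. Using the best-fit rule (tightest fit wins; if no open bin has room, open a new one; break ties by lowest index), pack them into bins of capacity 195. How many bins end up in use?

9

  175 → bin 1 (new)  [load 175/195]
  45 → bin 2 (new)  [load 45/195]
  125 → bin 2  [load 170/195]
  115 → bin 3 (new)  [load 115/195]
  170 → bin 4 (new)  [load 170/195]
  115 → bin 5 (new)  [load 115/195]
  140 → bin 6 (new)  [load 140/195]
  130 → bin 7 (new)  [load 130/195]
  70 → bin 3  [load 185/195]
  75 → bin 5  [load 190/195]
  150 → bin 8 (new)  [load 150/195]
  115 → bin 9 (new)  [load 115/195]
9 bins opened.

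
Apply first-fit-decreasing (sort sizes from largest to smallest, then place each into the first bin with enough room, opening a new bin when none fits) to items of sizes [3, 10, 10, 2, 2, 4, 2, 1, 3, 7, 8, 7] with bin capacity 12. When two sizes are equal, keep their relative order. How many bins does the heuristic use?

5

Sorted descending: 10, 10, 8, 7, 7, 4, 3, 3, 2, 2, 2, 1.
  10 → bin 1 (new)  [load 10/12]
  10 → bin 2 (new)  [load 10/12]
  8 → bin 3 (new)  [load 8/12]
  7 → bin 4 (new)  [load 7/12]
  7 → bin 5 (new)  [load 7/12]
  4 → bin 3  [load 12/12]
  3 → bin 4  [load 10/12]
  3 → bin 5  [load 10/12]
  2 → bin 1  [load 12/12]
  2 → bin 2  [load 12/12]
  2 → bin 4  [load 12/12]
  1 → bin 5  [load 11/12]
5 bins opened.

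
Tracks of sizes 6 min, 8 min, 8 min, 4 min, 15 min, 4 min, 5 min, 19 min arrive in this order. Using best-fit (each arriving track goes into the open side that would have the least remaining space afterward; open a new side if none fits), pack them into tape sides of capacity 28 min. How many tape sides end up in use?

  6 → side 1 (new)  [load 6/28]
  8 → side 1  [load 14/28]
  8 → side 1  [load 22/28]
  4 → side 1  [load 26/28]
  15 → side 2 (new)  [load 15/28]
  4 → side 2  [load 19/28]
  5 → side 2  [load 24/28]
  19 → side 3 (new)  [load 19/28]
3 tape sides opened.

3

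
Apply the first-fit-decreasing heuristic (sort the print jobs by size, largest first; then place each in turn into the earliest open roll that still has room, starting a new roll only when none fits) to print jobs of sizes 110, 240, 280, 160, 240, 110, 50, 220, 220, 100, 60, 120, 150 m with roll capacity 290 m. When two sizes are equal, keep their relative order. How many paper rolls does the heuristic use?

8

Sorted descending: 280, 240, 240, 220, 220, 160, 150, 120, 110, 110, 100, 60, 50.
  280 → roll 1 (new)  [load 280/290]
  240 → roll 2 (new)  [load 240/290]
  240 → roll 3 (new)  [load 240/290]
  220 → roll 4 (new)  [load 220/290]
  220 → roll 5 (new)  [load 220/290]
  160 → roll 6 (new)  [load 160/290]
  150 → roll 7 (new)  [load 150/290]
  120 → roll 6  [load 280/290]
  110 → roll 7  [load 260/290]
  110 → roll 8 (new)  [load 110/290]
  100 → roll 8  [load 210/290]
  60 → roll 4  [load 280/290]
  50 → roll 2  [load 290/290]
8 paper rolls opened.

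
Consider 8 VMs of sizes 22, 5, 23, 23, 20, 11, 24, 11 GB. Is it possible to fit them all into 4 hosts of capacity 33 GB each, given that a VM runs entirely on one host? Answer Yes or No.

No

Total = 139 GB; ⌈139/33⌉ = 5.
At least 5 hosts are required, but only 4 are allowed.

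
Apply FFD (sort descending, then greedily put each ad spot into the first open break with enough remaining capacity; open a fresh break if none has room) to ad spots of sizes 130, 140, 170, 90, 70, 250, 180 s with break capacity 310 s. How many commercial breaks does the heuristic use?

Sorted descending: 250, 180, 170, 140, 130, 90, 70.
  250 → break 1 (new)  [load 250/310]
  180 → break 2 (new)  [load 180/310]
  170 → break 3 (new)  [load 170/310]
  140 → break 3  [load 310/310]
  130 → break 2  [load 310/310]
  90 → break 4 (new)  [load 90/310]
  70 → break 4  [load 160/310]
4 commercial breaks opened.

4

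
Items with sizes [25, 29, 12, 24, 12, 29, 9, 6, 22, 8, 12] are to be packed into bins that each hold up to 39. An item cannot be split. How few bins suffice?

Total = 29 + 29 + 25 + 24 + 22 + 12 + 12 + 12 + 9 + 8 + 6 = 188.
Lower bound: ⌈188/39⌉ = 5 bins.
A packing using 6 bins:
  bin 1: 29 + 9 = 38
  bin 2: 29 + 8 = 37
  bin 3: 25 + 12 = 37
  bin 4: 24 + 12 = 36
  bin 5: 22 + 12 = 34
  bin 6: 6 = 6
No arrangement into 5 bins stays within capacity, so 6 is optimal.

6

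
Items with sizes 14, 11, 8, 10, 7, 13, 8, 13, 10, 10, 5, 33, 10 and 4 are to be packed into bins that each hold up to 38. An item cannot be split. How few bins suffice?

5

Total = 33 + 14 + 13 + 13 + 11 + 10 + 10 + 10 + 10 + 8 + 8 + 7 + 5 + 4 = 156.
Lower bound: ⌈156/38⌉ = 5 bins.
A packing using 5 bins:
  bin 1: 33 + 5 = 38
  bin 2: 14 + 13 + 11 = 38
  bin 3: 13 + 10 + 10 + 4 = 37
  bin 4: 10 + 10 + 8 + 8 = 36
  bin 5: 7 = 7
This matches the lower bound, so 5 is optimal.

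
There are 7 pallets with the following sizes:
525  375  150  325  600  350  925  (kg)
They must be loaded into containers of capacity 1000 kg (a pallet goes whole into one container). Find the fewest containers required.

4

Total = 925 + 600 + 525 + 375 + 350 + 325 + 150 = 3250 kg.
Lower bound: ⌈3250/1000⌉ = 4 containers.
A packing using 4 containers:
  container 1: 925 = 925
  container 2: 600 + 375 = 975
  container 3: 525 + 350 = 875
  container 4: 325 + 150 = 475
This matches the lower bound, so 4 is optimal.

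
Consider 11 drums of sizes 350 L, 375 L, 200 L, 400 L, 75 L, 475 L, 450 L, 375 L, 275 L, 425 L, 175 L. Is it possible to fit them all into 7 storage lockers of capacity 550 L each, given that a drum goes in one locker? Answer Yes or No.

Total = 3575 L; ⌈3575/550⌉ = 7.
The bound of 7 does not rule out 7, but exhaustive search shows no assignment into 7 storage lockers of capacity 550 L exists — the minimum is 8.

No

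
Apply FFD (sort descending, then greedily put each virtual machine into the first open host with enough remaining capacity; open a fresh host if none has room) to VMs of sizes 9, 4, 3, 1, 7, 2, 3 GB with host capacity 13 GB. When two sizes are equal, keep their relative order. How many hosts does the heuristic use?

3

Sorted descending: 9, 7, 4, 3, 3, 2, 1.
  9 → host 1 (new)  [load 9/13]
  7 → host 2 (new)  [load 7/13]
  4 → host 1  [load 13/13]
  3 → host 2  [load 10/13]
  3 → host 2  [load 13/13]
  2 → host 3 (new)  [load 2/13]
  1 → host 3  [load 3/13]
3 hosts opened.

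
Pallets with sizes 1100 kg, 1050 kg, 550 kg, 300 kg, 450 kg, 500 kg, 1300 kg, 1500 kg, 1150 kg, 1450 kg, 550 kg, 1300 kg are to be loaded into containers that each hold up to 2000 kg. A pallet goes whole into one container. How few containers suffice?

Total = 1500 + 1450 + 1300 + 1300 + 1150 + 1100 + 1050 + 550 + 550 + 500 + 450 + 300 = 11200 kg.
Lower bound: ⌈11200/2000⌉ = 6 containers.
Also, 7 pallets each exceed 1000 kg, and no two of those can share a container, so at least 7 containers are needed.
A packing using 7 containers:
  container 1: 1500 + 500 = 2000
  container 2: 1450 + 550 = 2000
  container 3: 1300 + 550 = 1850
  container 4: 1300 + 450 = 1750
  container 5: 1150 + 300 = 1450
  container 6: 1100 = 1100
  container 7: 1050 = 1050
This matches the lower bound, so 7 is optimal.

7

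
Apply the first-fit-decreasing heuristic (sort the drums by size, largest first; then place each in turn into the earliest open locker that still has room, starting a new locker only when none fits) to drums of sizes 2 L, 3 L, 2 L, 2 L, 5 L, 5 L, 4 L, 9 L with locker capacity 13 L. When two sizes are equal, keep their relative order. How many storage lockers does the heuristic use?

3

Sorted descending: 9, 5, 5, 4, 3, 2, 2, 2.
  9 → locker 1 (new)  [load 9/13]
  5 → locker 2 (new)  [load 5/13]
  5 → locker 2  [load 10/13]
  4 → locker 1  [load 13/13]
  3 → locker 2  [load 13/13]
  2 → locker 3 (new)  [load 2/13]
  2 → locker 3  [load 4/13]
  2 → locker 3  [load 6/13]
3 storage lockers opened.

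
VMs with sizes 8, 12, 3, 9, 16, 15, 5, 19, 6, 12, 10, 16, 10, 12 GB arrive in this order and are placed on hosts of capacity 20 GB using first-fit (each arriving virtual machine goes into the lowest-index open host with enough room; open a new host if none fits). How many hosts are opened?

9

  8 → host 1 (new)  [load 8/20]
  12 → host 1  [load 20/20]
  3 → host 2 (new)  [load 3/20]
  9 → host 2  [load 12/20]
  16 → host 3 (new)  [load 16/20]
  15 → host 4 (new)  [load 15/20]
  5 → host 2  [load 17/20]
  19 → host 5 (new)  [load 19/20]
  6 → host 6 (new)  [load 6/20]
  12 → host 6  [load 18/20]
  10 → host 7 (new)  [load 10/20]
  16 → host 8 (new)  [load 16/20]
  10 → host 7  [load 20/20]
  12 → host 9 (new)  [load 12/20]
9 hosts opened.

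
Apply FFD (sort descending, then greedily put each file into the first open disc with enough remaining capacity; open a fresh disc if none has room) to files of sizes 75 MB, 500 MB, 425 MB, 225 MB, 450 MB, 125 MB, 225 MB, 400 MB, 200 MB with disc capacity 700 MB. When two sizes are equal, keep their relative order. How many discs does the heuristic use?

Sorted descending: 500, 450, 425, 400, 225, 225, 200, 125, 75.
  500 → disc 1 (new)  [load 500/700]
  450 → disc 2 (new)  [load 450/700]
  425 → disc 3 (new)  [load 425/700]
  400 → disc 4 (new)  [load 400/700]
  225 → disc 2  [load 675/700]
  225 → disc 3  [load 650/700]
  200 → disc 1  [load 700/700]
  125 → disc 4  [load 525/700]
  75 → disc 4  [load 600/700]
4 discs opened.

4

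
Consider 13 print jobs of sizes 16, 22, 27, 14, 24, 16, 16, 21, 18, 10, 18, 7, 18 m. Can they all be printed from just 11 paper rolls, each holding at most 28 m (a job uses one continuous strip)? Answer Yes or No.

Yes

A valid assignment using 11 paper rolls:
  roll 1: 27 = 27
  roll 2: 24 = 24
  roll 3: 22 = 22
  roll 4: 21 + 7 = 28
  roll 5: 18 + 10 = 28
  roll 6: 18 = 18
  roll 7: 18 = 18
  roll 8: 16 = 16
  roll 9: 16 = 16
  roll 10: 16 = 16
  roll 11: 14 = 14
Every load is within 28 m, so 11 paper rolls suffice.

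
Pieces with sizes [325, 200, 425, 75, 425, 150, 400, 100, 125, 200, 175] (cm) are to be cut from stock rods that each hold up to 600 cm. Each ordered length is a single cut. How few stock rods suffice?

5

Total = 425 + 425 + 400 + 325 + 200 + 200 + 175 + 150 + 125 + 100 + 75 = 2600 cm.
Lower bound: ⌈2600/600⌉ = 5 stock rods.
A packing using 5 stock rods:
  stock rod 1: 425 + 175 = 600
  stock rod 2: 425 + 150 = 575
  stock rod 3: 400 + 200 = 600
  stock rod 4: 325 + 200 + 75 = 600
  stock rod 5: 125 + 100 = 225
This matches the lower bound, so 5 is optimal.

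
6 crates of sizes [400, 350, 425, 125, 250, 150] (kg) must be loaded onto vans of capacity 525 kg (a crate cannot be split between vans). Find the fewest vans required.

Total = 425 + 400 + 350 + 250 + 150 + 125 = 1700 kg.
Lower bound: ⌈1700/525⌉ = 4 vans.
A packing using 4 vans:
  van 1: 425 = 425
  van 2: 400 + 125 = 525
  van 3: 350 + 150 = 500
  van 4: 250 = 250
This matches the lower bound, so 4 is optimal.

4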